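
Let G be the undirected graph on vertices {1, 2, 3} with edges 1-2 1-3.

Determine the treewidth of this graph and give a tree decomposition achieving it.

The largest bag has 2 vertices, giving width 1; this decomposition certifies tw(G) ≤ 1. Any graph with an edge has treewidth ≥ 1, and G has the edge 1–2. The upper and lower bounds meet at 1, so that is the treewidth.

Treewidth 1.
Bags: B1 = {1, 2}  B2 = {1, 3}
Tree: B1–B2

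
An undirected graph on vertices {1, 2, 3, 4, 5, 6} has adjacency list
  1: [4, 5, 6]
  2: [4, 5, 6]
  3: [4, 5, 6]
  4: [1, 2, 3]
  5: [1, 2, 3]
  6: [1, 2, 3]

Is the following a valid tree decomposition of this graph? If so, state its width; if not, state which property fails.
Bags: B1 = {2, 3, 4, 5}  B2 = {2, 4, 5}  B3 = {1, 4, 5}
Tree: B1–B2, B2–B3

A tree decomposition must satisfy three properties: every vertex lies in some bag; for every edge, both endpoints lie together in some bag; and for every vertex, the bags containing it form a connected subtree. Here vertex 6 appears in no bag, so the decomposition is invalid.

No — vertex 6 appears in no bag.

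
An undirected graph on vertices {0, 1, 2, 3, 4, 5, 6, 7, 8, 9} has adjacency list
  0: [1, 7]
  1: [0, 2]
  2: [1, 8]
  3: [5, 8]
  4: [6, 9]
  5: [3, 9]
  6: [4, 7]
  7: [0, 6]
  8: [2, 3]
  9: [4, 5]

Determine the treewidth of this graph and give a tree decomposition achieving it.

Each bag holds 3 vertices, so the decomposition has width 2, which upper-bounds the treewidth. For the lower bound, G contains the cycle 5–9–4–6–7–0–1–2–8–3–5, so G is not a forest; only forests have treewidth ≤ 1, hence tw(G) ≥ 2. Therefore the treewidth is 2.

Treewidth 2.
One optimal decomposition is:
Bags: B1 = {4, 5, 9}  B2 = {4, 5, 6}  B3 = {5, 6, 7}  B4 = {0, 5, 7}  B5 = {0, 1, 5}  B6 = {1, 2, 5}  B7 = {2, 5, 8}  B8 = {3, 5, 8}
Tree: B1–B2, B2–B3, B3–B4, B4–B5, B5–B6, B6–B7, B7–B8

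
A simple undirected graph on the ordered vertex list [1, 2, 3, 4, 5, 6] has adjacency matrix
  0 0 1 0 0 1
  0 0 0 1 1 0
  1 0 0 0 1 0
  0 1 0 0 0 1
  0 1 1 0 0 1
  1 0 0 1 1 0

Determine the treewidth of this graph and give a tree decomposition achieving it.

Treewidth 2.
One such decomposition:
Bags: B1 = {1, 3, 5}  B2 = {1, 5, 6}  B3 = {2, 5, 6}  B4 = {2, 4, 6}
Tree: B1–B2, B2–B3, B3–B4

The largest bag has 3 vertices, giving width 2; this decomposition certifies tw(G) ≤ 2. The edges 3–1–6–5–3 form a cycle, so G is not a tree and its treewidth is at least 2. Hence tw(G) = 2 exactly.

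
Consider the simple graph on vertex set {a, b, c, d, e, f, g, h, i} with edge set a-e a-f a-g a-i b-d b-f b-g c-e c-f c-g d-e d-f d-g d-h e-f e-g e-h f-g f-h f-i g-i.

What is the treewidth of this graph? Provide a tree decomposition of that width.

Treewidth 3.
One optimal decomposition is:
Bags: B1 = {d, e, f, h}  B2 = {d, e, f, g}  B3 = {a, e, f, g}  B4 = {c, e, f, g}  B5 = {b, d, f, g}  B6 = {a, f, g, i}
Tree: B1–B2, B2–B3, B2–B4, B2–B5, B3–B6

The largest bag has 4 vertices, giving width 3; this decomposition certifies tw(G) ≤ 3. For the lower bound, the 4 vertices {d, e, f, g} are pairwise adjacent, and any tree decomposition puts a clique entirely inside one bag — forcing width ≥ 3. Hence tw(G) = 3 exactly.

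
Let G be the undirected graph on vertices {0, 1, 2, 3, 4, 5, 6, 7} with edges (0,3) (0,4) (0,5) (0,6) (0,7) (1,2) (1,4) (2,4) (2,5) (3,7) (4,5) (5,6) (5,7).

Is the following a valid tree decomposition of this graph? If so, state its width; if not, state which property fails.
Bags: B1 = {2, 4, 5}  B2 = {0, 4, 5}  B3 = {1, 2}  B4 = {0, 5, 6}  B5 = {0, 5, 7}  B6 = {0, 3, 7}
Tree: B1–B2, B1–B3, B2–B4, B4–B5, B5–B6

No — edge (4,1) lies in no bag.

A tree decomposition must satisfy three properties: every vertex lies in some bag; for every edge, both endpoints lie together in some bag; and for every vertex, the bags containing it form a connected subtree. Here edge (4,1) lies in no bag, so the decomposition is invalid.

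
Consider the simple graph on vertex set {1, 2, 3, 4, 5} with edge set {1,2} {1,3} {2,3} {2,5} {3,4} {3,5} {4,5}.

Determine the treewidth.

A width-2 tree decomposition is:
Bags: B1 = {1, 2, 3}  B2 = {2, 3, 5}  B3 = {3, 4, 5}
Tree: B1–B2, B2–B3
Every bag has size at most 3, so the width is 3 − 1 = 2 and tw(G) ≤ 2. For the lower bound, the 3 vertices {1, 2, 3} are pairwise adjacent, and any tree decomposition puts a clique entirely inside one bag — forcing width ≥ 2. Therefore the treewidth is 2.

2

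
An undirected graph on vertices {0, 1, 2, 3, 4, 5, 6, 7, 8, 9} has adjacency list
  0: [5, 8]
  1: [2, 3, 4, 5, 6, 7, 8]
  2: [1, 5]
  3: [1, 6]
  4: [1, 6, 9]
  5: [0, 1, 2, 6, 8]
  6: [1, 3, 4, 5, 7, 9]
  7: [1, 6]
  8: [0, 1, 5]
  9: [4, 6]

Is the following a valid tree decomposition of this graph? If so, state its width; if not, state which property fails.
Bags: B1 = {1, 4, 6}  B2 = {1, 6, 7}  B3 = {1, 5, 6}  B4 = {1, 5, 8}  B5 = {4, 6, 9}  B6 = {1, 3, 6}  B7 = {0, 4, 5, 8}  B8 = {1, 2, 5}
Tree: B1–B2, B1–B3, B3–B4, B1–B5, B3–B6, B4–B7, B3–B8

A tree decomposition must satisfy three properties: every vertex lies in some bag; for every edge, both endpoints lie together in some bag; and for every vertex, the bags containing it form a connected subtree. Here bags containing vertex 4 are not connected in the tree, so the decomposition is invalid.

No — bags containing vertex 4 are not connected in the tree.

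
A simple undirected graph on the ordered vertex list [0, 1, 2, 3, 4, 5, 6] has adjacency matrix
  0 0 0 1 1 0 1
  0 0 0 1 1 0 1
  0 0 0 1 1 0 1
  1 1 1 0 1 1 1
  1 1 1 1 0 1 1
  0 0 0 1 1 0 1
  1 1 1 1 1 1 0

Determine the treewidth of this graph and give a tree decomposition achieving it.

Every bag has size at most 4, so the width is 4 − 1 = 3 and tw(G) ≤ 3. On the other hand G contains the 4-clique {0, 3, 4, 6}. A clique must lie in a single bag of any decomposition, so no decomposition can have width below 3. Combining the bounds, tw(G) = 3.

Treewidth 3.
One such decomposition:
Bags: B1 = {2, 3, 4, 6}  B2 = {3, 4, 5, 6}  B3 = {0, 3, 4, 6}  B4 = {1, 3, 4, 6}
Tree: B1–B2, B1–B3, B1–B4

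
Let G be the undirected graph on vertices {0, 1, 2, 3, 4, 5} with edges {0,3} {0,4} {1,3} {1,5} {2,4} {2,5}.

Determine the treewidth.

A width-2 tree decomposition is:
Bags: B1 = {2, 4, 5}  B2 = {1, 4, 5}  B3 = {1, 3, 4}  B4 = {0, 3, 4}
Tree: B1–B2, B2–B3, B3–B4
The largest bag has 3 vertices, giving width 2; this decomposition certifies tw(G) ≤ 2. Since 4–2–5–1–3–0–4 is a cycle in G, G is not acyclic. Forests are exactly the graphs of treewidth ≤ 1, so tw(G) ≥ 2. Combining the bounds, tw(G) = 2.

2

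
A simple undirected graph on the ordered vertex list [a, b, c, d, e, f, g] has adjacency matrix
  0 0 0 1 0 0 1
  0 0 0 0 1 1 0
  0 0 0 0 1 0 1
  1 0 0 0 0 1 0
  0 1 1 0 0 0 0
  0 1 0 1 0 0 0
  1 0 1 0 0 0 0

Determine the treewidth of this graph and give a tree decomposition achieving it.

Treewidth 2.
One optimal decomposition is:
Bags: B1 = {b, d, f}  B2 = {b, d, e}  B3 = {c, d, e}  B4 = {c, d, g}  B5 = {a, d, g}
Tree: B1–B2, B2–B3, B3–B4, B4–B5

Each bag holds 3 vertices, so the decomposition has width 2, which upper-bounds the treewidth. For the lower bound, G contains the cycle d–f–b–e–c–g–a–d, so G is not a forest; only forests have treewidth ≤ 1, hence tw(G) ≥ 2. Hence tw(G) = 2 exactly.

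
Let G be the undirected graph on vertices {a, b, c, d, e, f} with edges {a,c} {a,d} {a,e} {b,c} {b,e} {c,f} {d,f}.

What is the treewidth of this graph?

2

A width-2 tree decomposition is:
Bags: B1 = {a, d, f}  B2 = {a, c, f}  B3 = {a, c, e}  B4 = {b, c, e}
Tree: B1–B2, B2–B3, B3–B4
The largest bag has 3 vertices, giving width 2; this decomposition certifies tw(G) ≤ 2. Since d–f–c–a–d is a cycle in G, G is not acyclic. Forests are exactly the graphs of treewidth ≤ 1, so tw(G) ≥ 2. The upper and lower bounds meet at 2, so that is the treewidth.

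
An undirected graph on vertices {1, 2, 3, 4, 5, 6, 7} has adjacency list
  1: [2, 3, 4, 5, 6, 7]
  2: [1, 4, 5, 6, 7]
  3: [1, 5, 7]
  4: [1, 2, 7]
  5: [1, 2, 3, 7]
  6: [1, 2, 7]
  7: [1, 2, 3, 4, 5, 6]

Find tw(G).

A width-3 tree decomposition is:
Bags: B1 = {1, 2, 5, 7}  B2 = {1, 3, 5, 7}  B3 = {1, 2, 4, 7}  B4 = {1, 2, 6, 7}
Tree: B1–B2, B1–B3, B3–B4
The largest bag has 4 vertices, giving width 3; this decomposition certifies tw(G) ≤ 3. On the other hand G contains the 4-clique {1, 2, 4, 7}. A clique must lie in a single bag of any decomposition, so no decomposition can have width below 3. Combining the bounds, tw(G) = 3.

3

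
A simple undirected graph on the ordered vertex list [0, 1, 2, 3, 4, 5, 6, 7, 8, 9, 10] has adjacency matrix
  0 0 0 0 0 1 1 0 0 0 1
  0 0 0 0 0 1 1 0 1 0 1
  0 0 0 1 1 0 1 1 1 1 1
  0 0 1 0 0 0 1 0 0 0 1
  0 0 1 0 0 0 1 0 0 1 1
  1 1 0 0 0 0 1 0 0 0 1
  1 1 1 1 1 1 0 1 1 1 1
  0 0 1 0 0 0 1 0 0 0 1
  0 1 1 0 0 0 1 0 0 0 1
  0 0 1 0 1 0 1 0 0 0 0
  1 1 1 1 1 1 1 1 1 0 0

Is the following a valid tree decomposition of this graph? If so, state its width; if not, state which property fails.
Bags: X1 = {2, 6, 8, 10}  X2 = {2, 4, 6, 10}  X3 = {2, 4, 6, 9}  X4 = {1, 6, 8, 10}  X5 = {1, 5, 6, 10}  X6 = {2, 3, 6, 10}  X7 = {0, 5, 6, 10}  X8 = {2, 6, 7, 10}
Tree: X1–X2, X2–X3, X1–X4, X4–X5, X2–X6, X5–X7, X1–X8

Checking the three conditions: (i) the bags cover all of {0, 1, 2, 3, 4, 5, 6, 7, 8, 9, 10}; (ii) for each edge, some bag contains both endpoints; (iii) the bags containing any fixed vertex form a subtree. All hold, so the decomposition is valid with width 4 − 1 = 3.

Yes; width 3.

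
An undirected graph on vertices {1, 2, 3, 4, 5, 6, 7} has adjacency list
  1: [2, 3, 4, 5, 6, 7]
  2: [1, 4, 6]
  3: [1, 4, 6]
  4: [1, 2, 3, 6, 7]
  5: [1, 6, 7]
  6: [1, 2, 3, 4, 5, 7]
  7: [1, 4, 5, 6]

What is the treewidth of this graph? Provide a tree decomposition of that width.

Treewidth 3.
One optimal decomposition is:
Bags: B1 = {1, 4, 6, 7}  B2 = {1, 3, 4, 6}  B3 = {1, 5, 6, 7}  B4 = {1, 2, 4, 6}
Tree: B1–B2, B1–B3, B1–B4

The largest bag has 4 vertices, giving width 3; this decomposition certifies tw(G) ≤ 3. Conversely, {1, 2, 4, 6} is a clique of size 4, and the vertices of any clique must share a bag in every tree decomposition; so some bag has ≥ 4 vertices and tw(G) ≥ 3. Hence tw(G) = 3 exactly.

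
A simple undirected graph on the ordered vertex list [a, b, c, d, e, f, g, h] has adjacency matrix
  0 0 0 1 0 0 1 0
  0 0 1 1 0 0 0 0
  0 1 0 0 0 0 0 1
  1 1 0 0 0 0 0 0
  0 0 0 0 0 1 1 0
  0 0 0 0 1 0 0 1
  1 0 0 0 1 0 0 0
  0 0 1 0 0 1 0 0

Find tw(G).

2

A width-2 tree decomposition is:
Bags: B1 = {a, e, g}  B2 = {a, e, f}  B3 = {a, f, h}  B4 = {a, c, h}  B5 = {a, b, c}  B6 = {a, b, d}
Tree: B1–B2, B2–B3, B3–B4, B4–B5, B5–B6
Each bag holds 3 vertices, so the decomposition has width 2, which upper-bounds the treewidth. The edges a–g–e–f–h–c–b–d–a form a cycle, so G is not a tree and its treewidth is at least 2. The upper and lower bounds meet at 2, so that is the treewidth.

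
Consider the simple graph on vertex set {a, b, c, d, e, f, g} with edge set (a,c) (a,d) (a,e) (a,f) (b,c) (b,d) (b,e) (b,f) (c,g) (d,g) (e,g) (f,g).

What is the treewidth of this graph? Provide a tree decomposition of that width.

Each bag holds 4 vertices, so the decomposition has width 3, which upper-bounds the treewidth. For the lower bound: the 4 vertex sets {a,c}, {d,g}, {b}, {f} are disjoint, each induces a connected subgraph, and every pair is joined by at least one edge of G. Contracting each set to a single vertex therefore yields K_{4} as a minor, and since treewidth is minor-monotone, tw(G) ≥ tw(K_{4}) = 3. Hence tw(G) = 3 exactly.

Treewidth 3.
Bags: B1 = {a, b, c, g}  B2 = {a, b, d, g}  B3 = {a, b, f, g}  B4 = {a, b, e, g}
Tree: B1–B2, B2–B3, B3–B4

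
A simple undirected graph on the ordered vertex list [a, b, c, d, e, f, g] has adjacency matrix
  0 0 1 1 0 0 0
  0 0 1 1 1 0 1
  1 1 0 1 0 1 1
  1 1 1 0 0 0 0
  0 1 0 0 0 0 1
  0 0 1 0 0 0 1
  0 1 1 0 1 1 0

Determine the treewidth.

2

A width-2 tree decomposition is:
Bags: B1 = {b, c, d}  B2 = {b, c, g}  B3 = {b, e, g}  B4 = {c, f, g}  B5 = {a, c, d}
Tree: B1–B2, B2–B3, B2–B4, B1–B5
The largest bag has 3 vertices, giving width 2; this decomposition certifies tw(G) ≤ 2. For the lower bound, the 3 vertices {b, e, g} are pairwise adjacent, and any tree decomposition puts a clique entirely inside one bag — forcing width ≥ 2. Hence tw(G) = 2 exactly.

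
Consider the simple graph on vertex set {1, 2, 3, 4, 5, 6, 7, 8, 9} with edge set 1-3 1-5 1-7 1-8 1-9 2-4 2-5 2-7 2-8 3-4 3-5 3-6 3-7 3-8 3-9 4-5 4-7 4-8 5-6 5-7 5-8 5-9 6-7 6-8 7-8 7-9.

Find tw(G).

4

A width-4 tree decomposition is:
Bags: B1 = {3, 5, 6, 7, 8}  B2 = {1, 3, 5, 7, 8}  B3 = {1, 3, 5, 7, 9}  B4 = {3, 4, 5, 7, 8}  B5 = {2, 4, 5, 7, 8}
Tree: B1–B2, B2–B3, B1–B4, B4–B5
Each bag holds 5 vertices, so the decomposition has width 4, which upper-bounds the treewidth. On the other hand G contains the 5-clique {2, 4, 5, 7, 8}. A clique must lie in a single bag of any decomposition, so no decomposition can have width below 4. Combining the bounds, tw(G) = 4.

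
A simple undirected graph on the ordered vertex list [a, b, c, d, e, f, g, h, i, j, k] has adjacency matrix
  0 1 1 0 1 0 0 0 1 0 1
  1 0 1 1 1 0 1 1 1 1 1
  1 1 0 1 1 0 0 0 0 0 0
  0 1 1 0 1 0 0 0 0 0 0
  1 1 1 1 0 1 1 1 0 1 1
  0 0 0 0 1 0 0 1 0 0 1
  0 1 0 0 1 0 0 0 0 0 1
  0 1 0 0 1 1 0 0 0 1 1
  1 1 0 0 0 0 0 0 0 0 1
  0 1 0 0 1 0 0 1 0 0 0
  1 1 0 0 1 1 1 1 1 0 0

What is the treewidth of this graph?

A width-3 tree decomposition is:
Bags: B1 = {b, e, g, k}  B2 = {a, b, e, k}  B3 = {a, b, c, e}  B4 = {b, c, d, e}  B5 = {a, b, i, k}  B6 = {b, e, h, k}  B7 = {b, e, h, j}  B8 = {e, f, h, k}
Tree: B1–B2, B2–B3, B3–B4, B2–B5, B1–B6, B6–B7, B6–B8
The largest bag has 4 vertices, giving width 3; this decomposition certifies tw(G) ≤ 3. For the lower bound, the 4 vertices {e, f, h, k} are pairwise adjacent, and any tree decomposition puts a clique entirely inside one bag — forcing width ≥ 3. The upper and lower bounds meet at 3, so that is the treewidth.

3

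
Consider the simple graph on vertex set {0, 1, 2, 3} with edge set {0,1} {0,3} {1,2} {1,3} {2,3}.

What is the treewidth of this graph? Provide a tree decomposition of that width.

Treewidth 2.
One such decomposition:
Bags: B1 = {0, 1, 3}  B2 = {1, 2, 3}
Tree: B1–B2

Each bag holds 3 vertices, so the decomposition has width 2, which upper-bounds the treewidth. Conversely, {0, 1, 3} is a clique of size 3, and the vertices of any clique must share a bag in every tree decomposition; so some bag has ≥ 3 vertices and tw(G) ≥ 2. The upper and lower bounds meet at 2, so that is the treewidth.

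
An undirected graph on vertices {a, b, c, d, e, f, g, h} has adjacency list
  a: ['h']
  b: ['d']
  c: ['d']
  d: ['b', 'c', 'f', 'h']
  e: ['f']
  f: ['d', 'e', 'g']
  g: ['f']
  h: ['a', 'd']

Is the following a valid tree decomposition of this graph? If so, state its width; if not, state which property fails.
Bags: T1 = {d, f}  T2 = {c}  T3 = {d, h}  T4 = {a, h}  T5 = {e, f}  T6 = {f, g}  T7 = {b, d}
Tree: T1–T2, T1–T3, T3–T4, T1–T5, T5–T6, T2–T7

A tree decomposition must satisfy three properties: every vertex lies in some bag; for every edge, both endpoints lie together in some bag; and for every vertex, the bags containing it form a connected subtree. Here edge (d,c) lies in no bag, so the decomposition is invalid.

No — edge (d,c) lies in no bag.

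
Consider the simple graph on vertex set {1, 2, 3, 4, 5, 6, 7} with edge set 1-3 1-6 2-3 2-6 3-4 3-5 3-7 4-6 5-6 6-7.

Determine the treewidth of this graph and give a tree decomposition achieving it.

The largest bag has 3 vertices, giving width 2; this decomposition certifies tw(G) ≤ 2. Since 6–5–3–7–6 is a cycle in G, G is not acyclic. Forests are exactly the graphs of treewidth ≤ 1, so tw(G) ≥ 2. Combining the bounds, tw(G) = 2.

Treewidth 2.
Bags: B1 = {3, 5, 6}  B2 = {3, 6, 7}  B3 = {3, 4, 6}  B4 = {1, 3, 6}  B5 = {2, 3, 6}
Tree: B1–B2, B2–B3, B3–B4, B4–B5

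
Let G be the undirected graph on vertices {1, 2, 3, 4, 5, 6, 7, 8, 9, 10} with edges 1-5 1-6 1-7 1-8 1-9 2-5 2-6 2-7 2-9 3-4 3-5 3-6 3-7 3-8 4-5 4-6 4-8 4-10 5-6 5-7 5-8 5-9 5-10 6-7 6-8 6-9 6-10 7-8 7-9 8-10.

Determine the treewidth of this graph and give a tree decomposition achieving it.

Treewidth 4.
Bags: B1 = {1, 5, 6, 7, 9}  B2 = {1, 5, 6, 7, 8}  B3 = {2, 5, 6, 7, 9}  B4 = {3, 5, 6, 7, 8}  B5 = {3, 4, 5, 6, 8}  B6 = {4, 5, 6, 8, 10}
Tree: B1–B2, B1–B3, B2–B4, B4–B5, B5–B6

The largest bag has 5 vertices, giving width 4; this decomposition certifies tw(G) ≤ 4. Conversely, {4, 5, 6, 8, 10} is a clique of size 5, and the vertices of any clique must share a bag in every tree decomposition; so some bag has ≥ 5 vertices and tw(G) ≥ 4. Therefore the treewidth is 4.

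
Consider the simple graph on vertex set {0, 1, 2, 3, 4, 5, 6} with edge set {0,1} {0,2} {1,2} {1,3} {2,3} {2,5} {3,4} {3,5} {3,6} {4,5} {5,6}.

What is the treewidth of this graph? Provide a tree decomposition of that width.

Treewidth 2.
One such decomposition:
Bags: B1 = {2, 3, 5}  B2 = {3, 4, 5}  B3 = {3, 5, 6}  B4 = {1, 2, 3}  B5 = {0, 1, 2}
Tree: B1–B2, B1–B3, B1–B4, B4–B5

The largest bag has 3 vertices, giving width 2; this decomposition certifies tw(G) ≤ 2. For the lower bound, the 3 vertices {0, 1, 2} are pairwise adjacent, and any tree decomposition puts a clique entirely inside one bag — forcing width ≥ 2. Combining the bounds, tw(G) = 2.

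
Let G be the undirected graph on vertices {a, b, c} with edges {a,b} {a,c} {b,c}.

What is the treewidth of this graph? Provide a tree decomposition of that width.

Treewidth 2.
One optimal decomposition is:
Bags: B1 = {a, b, c}
Tree: (single bag)

With just one bag of size 3, the width is 3 − 1 = 2, so tw(G) ≤ 2. On the other hand G contains the 3-clique {a, b, c}. A clique must lie in a single bag of any decomposition, so no decomposition can have width below 2. Hence tw(G) = 2 exactly.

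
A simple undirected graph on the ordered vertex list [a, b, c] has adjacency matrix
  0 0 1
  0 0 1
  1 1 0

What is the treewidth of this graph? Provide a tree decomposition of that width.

Treewidth 1.
One such decomposition:
Bags: B1 = {b, c}  B2 = {a, c}
Tree: B1–B2

Every bag has size at most 2, so the width is 2 − 1 = 1 and tw(G) ≤ 1. Since G has at least one edge (e.g. c–b), it is not an edgeless graph, so tw(G) ≥ 1. Hence tw(G) = 1 exactly.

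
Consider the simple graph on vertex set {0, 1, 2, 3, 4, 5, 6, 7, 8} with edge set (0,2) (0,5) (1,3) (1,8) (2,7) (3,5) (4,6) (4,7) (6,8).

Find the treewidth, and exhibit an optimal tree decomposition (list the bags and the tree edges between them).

Treewidth 2.
One such decomposition:
Bags: B1 = {0, 2, 7}  B2 = {0, 4, 7}  B3 = {0, 4, 6}  B4 = {0, 6, 8}  B5 = {0, 1, 8}  B6 = {0, 1, 3}  B7 = {0, 3, 5}
Tree: B1–B2, B2–B3, B3–B4, B4–B5, B5–B6, B6–B7

The largest bag has 3 vertices, giving width 2; this decomposition certifies tw(G) ≤ 2. Since 0–2–7–4–6–8–1–3–5–0 is a cycle in G, G is not acyclic. Forests are exactly the graphs of treewidth ≤ 1, so tw(G) ≥ 2. Hence tw(G) = 2 exactly.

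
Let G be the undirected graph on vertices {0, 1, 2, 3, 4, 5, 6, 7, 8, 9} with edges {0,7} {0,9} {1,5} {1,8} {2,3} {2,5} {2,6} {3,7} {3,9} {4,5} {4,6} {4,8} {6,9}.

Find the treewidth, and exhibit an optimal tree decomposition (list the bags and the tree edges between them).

The largest bag has 3 vertices, giving width 2; this decomposition certifies tw(G) ≤ 2. For the lower bound, G contains the cycle 8–1–5–4–8, so G is not a forest; only forests have treewidth ≤ 1, hence tw(G) ≥ 2. Hence tw(G) = 2 exactly.

Treewidth 2.
Bags: B1 = {1, 4, 8}  B2 = {1, 4, 5}  B3 = {4, 5, 6}  B4 = {2, 5, 6}  B5 = {2, 6, 9}  B6 = {2, 3, 9}  B7 = {0, 3, 9}  B8 = {0, 3, 7}
Tree: B1–B2, B2–B3, B3–B4, B4–B5, B5–B6, B6–B7, B7–B8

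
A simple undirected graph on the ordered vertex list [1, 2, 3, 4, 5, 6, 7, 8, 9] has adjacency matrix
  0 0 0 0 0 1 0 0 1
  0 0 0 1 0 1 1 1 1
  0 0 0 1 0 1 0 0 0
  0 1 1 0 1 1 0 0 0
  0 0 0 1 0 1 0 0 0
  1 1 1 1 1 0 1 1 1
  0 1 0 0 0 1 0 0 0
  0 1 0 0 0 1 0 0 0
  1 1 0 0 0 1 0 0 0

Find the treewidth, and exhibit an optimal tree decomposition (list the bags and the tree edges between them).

Every bag has size at most 3, so the width is 3 − 1 = 2 and tw(G) ≤ 2. On the other hand G contains the 3-clique {1, 6, 9}. A clique must lie in a single bag of any decomposition, so no decomposition can have width below 2. Hence tw(G) = 2 exactly.

Treewidth 2.
Bags: B1 = {2, 4, 6}  B2 = {2, 6, 9}  B3 = {2, 6, 7}  B4 = {2, 6, 8}  B5 = {1, 6, 9}  B6 = {4, 5, 6}  B7 = {3, 4, 6}
Tree: B1–B2, B1–B3, B3–B4, B2–B5, B1–B6, B6–B7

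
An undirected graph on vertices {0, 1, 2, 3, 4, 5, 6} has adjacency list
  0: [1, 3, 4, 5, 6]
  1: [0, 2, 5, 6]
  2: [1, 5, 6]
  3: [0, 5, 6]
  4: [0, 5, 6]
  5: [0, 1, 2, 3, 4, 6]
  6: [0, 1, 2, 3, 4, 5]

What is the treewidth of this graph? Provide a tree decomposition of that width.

Treewidth 3.
Bags: B1 = {0, 4, 5, 6}  B2 = {0, 1, 5, 6}  B3 = {0, 3, 5, 6}  B4 = {1, 2, 5, 6}
Tree: B1–B2, B2–B3, B2–B4

Each bag holds 4 vertices, so the decomposition has width 3, which upper-bounds the treewidth. On the other hand G contains the 4-clique {0, 1, 5, 6}. A clique must lie in a single bag of any decomposition, so no decomposition can have width below 3. Hence tw(G) = 3 exactly.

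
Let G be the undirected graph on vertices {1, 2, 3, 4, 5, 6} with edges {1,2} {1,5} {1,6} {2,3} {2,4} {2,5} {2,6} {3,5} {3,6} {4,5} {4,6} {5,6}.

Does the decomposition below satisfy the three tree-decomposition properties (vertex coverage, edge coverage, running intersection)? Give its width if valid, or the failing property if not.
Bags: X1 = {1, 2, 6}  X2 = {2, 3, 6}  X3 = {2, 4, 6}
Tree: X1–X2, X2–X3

No — vertex 5 appears in no bag.

A tree decomposition must satisfy three properties: every vertex lies in some bag; for every edge, both endpoints lie together in some bag; and for every vertex, the bags containing it form a connected subtree. Here vertex 5 appears in no bag, so the decomposition is invalid.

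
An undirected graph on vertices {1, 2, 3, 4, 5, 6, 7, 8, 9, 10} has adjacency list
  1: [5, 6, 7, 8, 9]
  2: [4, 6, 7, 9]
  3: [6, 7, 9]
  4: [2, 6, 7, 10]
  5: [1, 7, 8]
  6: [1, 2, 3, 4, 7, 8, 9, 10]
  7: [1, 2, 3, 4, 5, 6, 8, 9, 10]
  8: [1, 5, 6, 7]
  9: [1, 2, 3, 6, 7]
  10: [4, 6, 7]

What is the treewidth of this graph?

A width-3 tree decomposition is:
Bags: B1 = {2, 4, 6, 7}  B2 = {4, 6, 7, 10}  B3 = {2, 6, 7, 9}  B4 = {1, 6, 7, 9}  B5 = {3, 6, 7, 9}  B6 = {1, 6, 7, 8}  B7 = {1, 5, 7, 8}
Tree: B1–B2, B1–B3, B3–B4, B4–B5, B4–B6, B6–B7
Each bag holds 4 vertices, so the decomposition has width 3, which upper-bounds the treewidth. On the other hand G contains the 4-clique {1, 5, 7, 8}. A clique must lie in a single bag of any decomposition, so no decomposition can have width below 3. Hence tw(G) = 3 exactly.

3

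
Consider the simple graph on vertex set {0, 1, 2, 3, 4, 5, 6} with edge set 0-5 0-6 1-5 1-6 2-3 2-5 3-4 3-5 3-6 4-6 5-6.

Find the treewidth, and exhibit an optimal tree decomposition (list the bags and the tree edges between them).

Treewidth 2.
Bags: B1 = {3, 5, 6}  B2 = {0, 5, 6}  B3 = {2, 3, 5}  B4 = {3, 4, 6}  B5 = {1, 5, 6}
Tree: B1–B2, B1–B3, B1–B4, B2–B5

Every bag has size at most 3, so the width is 3 − 1 = 2 and tw(G) ≤ 2. Conversely, {3, 4, 6} is a clique of size 3, and the vertices of any clique must share a bag in every tree decomposition; so some bag has ≥ 3 vertices and tw(G) ≥ 2. Combining the bounds, tw(G) = 2.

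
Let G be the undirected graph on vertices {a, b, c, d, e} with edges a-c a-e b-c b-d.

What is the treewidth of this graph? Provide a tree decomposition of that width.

Each bag holds 2 vertices, so the decomposition has width 1, which upper-bounds the treewidth. G has an edge, so its treewidth is at least 1. The upper and lower bounds meet at 1, so that is the treewidth.

Treewidth 1.
One such decomposition:
Bags: B1 = {b, d}  B2 = {b, c}  B3 = {a, c}  B4 = {a, e}
Tree: B1–B2, B2–B3, B3–B4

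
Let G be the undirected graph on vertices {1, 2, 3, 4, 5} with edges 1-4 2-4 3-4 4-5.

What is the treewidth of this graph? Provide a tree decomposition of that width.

Every bag has size at most 2, so the width is 2 − 1 = 1 and tw(G) ≤ 1. Since G has at least one edge (e.g. 3–4), it is not an edgeless graph, so tw(G) ≥ 1. The upper and lower bounds meet at 1, so that is the treewidth.

Treewidth 1.
One such decomposition:
Bags: B1 = {3, 4}  B2 = {1, 4}  B3 = {2, 4}  B4 = {4, 5}
Tree: B1–B2, B2–B3, B2–B4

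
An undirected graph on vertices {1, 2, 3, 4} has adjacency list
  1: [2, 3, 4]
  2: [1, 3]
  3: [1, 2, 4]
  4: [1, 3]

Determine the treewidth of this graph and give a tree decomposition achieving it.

Each bag holds 3 vertices, so the decomposition has width 2, which upper-bounds the treewidth. For the lower bound, the 3 vertices {1, 2, 3} are pairwise adjacent, and any tree decomposition puts a clique entirely inside one bag — forcing width ≥ 2. Hence tw(G) = 2 exactly.

Treewidth 2.
One optimal decomposition is:
Bags: B1 = {1, 2, 3}  B2 = {1, 3, 4}
Tree: B1–B2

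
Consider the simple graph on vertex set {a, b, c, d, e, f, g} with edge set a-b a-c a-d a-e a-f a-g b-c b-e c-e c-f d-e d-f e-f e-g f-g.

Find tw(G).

3

A width-3 tree decomposition is:
Bags: B1 = {a, e, f, g}  B2 = {a, c, e, f}  B3 = {a, d, e, f}  B4 = {a, b, c, e}
Tree: B1–B2, B1–B3, B2–B4
Every bag has size at most 4, so the width is 4 − 1 = 3 and tw(G) ≤ 3. On the other hand G contains the 4-clique {a, d, e, f}. A clique must lie in a single bag of any decomposition, so no decomposition can have width below 3. Hence tw(G) = 3 exactly.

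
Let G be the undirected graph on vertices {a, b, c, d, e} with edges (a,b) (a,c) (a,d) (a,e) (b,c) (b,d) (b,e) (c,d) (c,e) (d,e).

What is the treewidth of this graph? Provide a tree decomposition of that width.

Treewidth 4.
Bags: B1 = {a, b, c, d, e}
Tree: (single bag)

A single bag containing all 5 vertices is trivially a valid decomposition of width 4. On the other hand G contains the 5-clique {a, b, c, d, e}. A clique must lie in a single bag of any decomposition, so no decomposition can have width below 4. Combining the bounds, tw(G) = 4.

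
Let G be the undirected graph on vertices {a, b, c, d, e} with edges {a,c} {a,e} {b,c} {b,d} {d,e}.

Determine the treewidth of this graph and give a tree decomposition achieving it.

The largest bag has 3 vertices, giving width 2; this decomposition certifies tw(G) ≤ 2. For the lower bound, G contains the cycle c–b–d–e–a–c, so G is not a forest; only forests have treewidth ≤ 1, hence tw(G) ≥ 2. Combining the bounds, tw(G) = 2.

Treewidth 2.
Bags: B1 = {b, c, d}  B2 = {c, d, e}  B3 = {a, c, e}
Tree: B1–B2, B2–B3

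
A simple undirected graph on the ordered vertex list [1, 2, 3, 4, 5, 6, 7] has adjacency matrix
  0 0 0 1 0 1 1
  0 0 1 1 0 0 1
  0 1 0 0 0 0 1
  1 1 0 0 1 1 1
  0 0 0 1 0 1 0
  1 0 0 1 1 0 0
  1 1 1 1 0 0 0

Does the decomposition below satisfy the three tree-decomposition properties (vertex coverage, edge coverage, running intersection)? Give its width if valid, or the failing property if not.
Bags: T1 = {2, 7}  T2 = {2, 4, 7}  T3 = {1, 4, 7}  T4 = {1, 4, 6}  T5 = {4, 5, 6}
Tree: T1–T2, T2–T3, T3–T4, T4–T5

No — vertex 3 appears in no bag.

A tree decomposition must satisfy three properties: every vertex lies in some bag; for every edge, both endpoints lie together in some bag; and for every vertex, the bags containing it form a connected subtree. Here vertex 3 appears in no bag, so the decomposition is invalid.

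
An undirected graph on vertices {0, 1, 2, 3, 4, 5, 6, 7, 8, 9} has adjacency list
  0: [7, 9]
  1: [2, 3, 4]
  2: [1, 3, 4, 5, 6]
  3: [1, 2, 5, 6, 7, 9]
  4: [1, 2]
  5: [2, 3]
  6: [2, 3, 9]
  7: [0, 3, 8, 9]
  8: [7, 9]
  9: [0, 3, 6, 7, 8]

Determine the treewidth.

2

A width-2 tree decomposition is:
Bags: B1 = {3, 6, 9}  B2 = {3, 7, 9}  B3 = {2, 3, 6}  B4 = {7, 8, 9}  B5 = {1, 2, 3}  B6 = {0, 7, 9}  B7 = {2, 3, 5}  B8 = {1, 2, 4}
Tree: B1–B2, B1–B3, B2–B4, B3–B5, B4–B6, B5–B7, B5–B8
Every bag has size at most 3, so the width is 3 − 1 = 2 and tw(G) ≤ 2. Conversely, {0, 7, 9} is a clique of size 3, and the vertices of any clique must share a bag in every tree decomposition; so some bag has ≥ 3 vertices and tw(G) ≥ 2. Hence tw(G) = 2 exactly.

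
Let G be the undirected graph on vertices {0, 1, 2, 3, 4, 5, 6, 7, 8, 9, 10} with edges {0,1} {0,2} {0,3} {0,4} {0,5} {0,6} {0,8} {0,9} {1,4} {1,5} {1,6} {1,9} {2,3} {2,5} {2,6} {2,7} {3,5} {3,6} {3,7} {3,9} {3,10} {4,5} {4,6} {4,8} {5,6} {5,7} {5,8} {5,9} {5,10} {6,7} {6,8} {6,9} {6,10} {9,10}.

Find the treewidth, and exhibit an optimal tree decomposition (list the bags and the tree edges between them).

Treewidth 4.
Bags: B1 = {0, 3, 5, 6, 9}  B2 = {0, 2, 3, 5, 6}  B3 = {0, 1, 5, 6, 9}  B4 = {0, 1, 4, 5, 6}  B5 = {2, 3, 5, 6, 7}  B6 = {3, 5, 6, 9, 10}  B7 = {0, 4, 5, 6, 8}
Tree: B1–B2, B1–B3, B3–B4, B2–B5, B1–B6, B4–B7

Every bag has size at most 5, so the width is 5 − 1 = 4 and tw(G) ≤ 4. For the lower bound, the 5 vertices {0, 4, 5, 6, 8} are pairwise adjacent, and any tree decomposition puts a clique entirely inside one bag — forcing width ≥ 4. Combining the bounds, tw(G) = 4.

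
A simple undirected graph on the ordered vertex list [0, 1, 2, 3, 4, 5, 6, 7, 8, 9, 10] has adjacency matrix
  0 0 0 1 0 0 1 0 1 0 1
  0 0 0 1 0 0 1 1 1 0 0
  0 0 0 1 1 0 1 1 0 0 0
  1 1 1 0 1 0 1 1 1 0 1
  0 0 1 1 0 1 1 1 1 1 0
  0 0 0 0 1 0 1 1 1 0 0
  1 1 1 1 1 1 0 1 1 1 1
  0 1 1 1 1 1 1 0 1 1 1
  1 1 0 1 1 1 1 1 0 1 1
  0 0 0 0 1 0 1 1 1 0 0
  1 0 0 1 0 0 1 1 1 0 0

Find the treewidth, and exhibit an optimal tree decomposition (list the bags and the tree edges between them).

Treewidth 4.
Bags: B1 = {3, 6, 7, 8, 10}  B2 = {3, 4, 6, 7, 8}  B3 = {1, 3, 6, 7, 8}  B4 = {2, 3, 4, 6, 7}  B5 = {4, 6, 7, 8, 9}  B6 = {4, 5, 6, 7, 8}  B7 = {0, 3, 6, 8, 10}
Tree: B1–B2, B1–B3, B2–B4, B2–B5, B2–B6, B1–B7

Every bag has size at most 5, so the width is 5 − 1 = 4 and tw(G) ≤ 4. On the other hand G contains the 5-clique {0, 3, 6, 8, 10}. A clique must lie in a single bag of any decomposition, so no decomposition can have width below 4. Therefore the treewidth is 4.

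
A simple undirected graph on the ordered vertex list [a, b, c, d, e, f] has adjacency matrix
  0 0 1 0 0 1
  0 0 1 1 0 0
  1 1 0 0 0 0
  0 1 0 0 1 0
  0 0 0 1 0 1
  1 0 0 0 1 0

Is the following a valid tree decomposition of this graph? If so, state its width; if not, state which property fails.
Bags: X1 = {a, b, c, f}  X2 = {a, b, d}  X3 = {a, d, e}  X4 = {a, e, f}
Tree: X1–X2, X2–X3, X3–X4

No — bags containing vertex f are not connected in the tree.

A tree decomposition must satisfy three properties: every vertex lies in some bag; for every edge, both endpoints lie together in some bag; and for every vertex, the bags containing it form a connected subtree. Here bags containing vertex f are not connected in the tree, so the decomposition is invalid.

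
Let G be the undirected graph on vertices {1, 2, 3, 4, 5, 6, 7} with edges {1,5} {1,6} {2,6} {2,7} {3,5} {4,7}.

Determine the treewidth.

1

A width-1 tree decomposition is:
Bags: B1 = {4, 7}  B2 = {2, 7}  B3 = {2, 6}  B4 = {1, 6}  B5 = {1, 5}  B6 = {3, 5}
Tree: B1–B2, B2–B3, B3–B4, B4–B5, B5–B6
The largest bag has 2 vertices, giving width 1; this decomposition certifies tw(G) ≤ 1. G has an edge, so its treewidth is at least 1. Combining the bounds, tw(G) = 1.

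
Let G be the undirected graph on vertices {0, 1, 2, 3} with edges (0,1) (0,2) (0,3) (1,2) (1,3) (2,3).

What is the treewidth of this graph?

3

A width-3 tree decomposition is:
Bags: B1 = {0, 1, 2, 3}
Tree: (single bag)
With just one bag of size 4, the width is 4 − 1 = 3, so tw(G) ≤ 3. On the other hand G contains the 4-clique {0, 1, 2, 3}. A clique must lie in a single bag of any decomposition, so no decomposition can have width below 3. Therefore the treewidth is 3.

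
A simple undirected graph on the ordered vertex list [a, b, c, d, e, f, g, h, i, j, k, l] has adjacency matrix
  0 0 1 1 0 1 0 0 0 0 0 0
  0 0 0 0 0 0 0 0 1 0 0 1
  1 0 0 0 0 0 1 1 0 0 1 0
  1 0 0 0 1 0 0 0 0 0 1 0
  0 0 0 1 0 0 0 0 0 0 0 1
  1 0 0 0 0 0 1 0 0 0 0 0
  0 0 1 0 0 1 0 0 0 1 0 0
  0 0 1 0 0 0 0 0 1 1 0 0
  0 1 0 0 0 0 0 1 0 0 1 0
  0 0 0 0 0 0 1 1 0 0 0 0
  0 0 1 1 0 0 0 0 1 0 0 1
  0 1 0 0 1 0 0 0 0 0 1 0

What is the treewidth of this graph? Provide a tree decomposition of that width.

Treewidth 3.
Bags: B1 = {a, f, g, j}  B2 = {a, c, g, j}  B3 = {a, c, h, j}  B4 = {a, c, d, h}  B5 = {c, d, h, k}  B6 = {d, h, i, k}  B7 = {d, e, i, k}  B8 = {e, i, k, l}  B9 = {b, e, i, l}
Tree: B1–B2, B2–B3, B3–B4, B4–B5, B5–B6, B6–B7, B7–B8, B8–B9

Every bag has size at most 4, so the width is 4 − 1 = 3 and tw(G) ≤ 3. For the lower bound: the 4 vertex sets {f,g,j}, {a}, {c}, {d,h,i,k} are disjoint, each induces a connected subgraph, and every pair is joined by at least one edge of G. Contracting each set to a single vertex therefore yields K_{4} as a minor, and since treewidth is minor-monotone, tw(G) ≥ tw(K_{4}) = 3. Combining the bounds, tw(G) = 3.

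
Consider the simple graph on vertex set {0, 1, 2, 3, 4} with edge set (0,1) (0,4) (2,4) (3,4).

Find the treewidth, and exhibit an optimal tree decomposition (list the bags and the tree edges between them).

Every bag has size at most 2, so the width is 2 − 1 = 1 and tw(G) ≤ 1. G has an edge, so its treewidth is at least 1. Combining the bounds, tw(G) = 1.

Treewidth 1.
One such decomposition:
Bags: B1 = {3, 4}  B2 = {2, 4}  B3 = {0, 4}  B4 = {0, 1}
Tree: B1–B2, B2–B3, B3–B4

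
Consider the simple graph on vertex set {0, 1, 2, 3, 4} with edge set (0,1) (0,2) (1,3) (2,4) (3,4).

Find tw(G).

2

A width-2 tree decomposition is:
Bags: B1 = {1, 3, 4}  B2 = {0, 1, 4}  B3 = {0, 2, 4}
Tree: B1–B2, B2–B3
Each bag holds 3 vertices, so the decomposition has width 2, which upper-bounds the treewidth. Since 4–3–1–0–2–4 is a cycle in G, G is not acyclic. Forests are exactly the graphs of treewidth ≤ 1, so tw(G) ≥ 2. Therefore the treewidth is 2.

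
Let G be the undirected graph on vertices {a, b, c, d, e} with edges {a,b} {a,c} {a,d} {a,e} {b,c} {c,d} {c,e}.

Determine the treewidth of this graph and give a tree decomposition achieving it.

The largest bag has 3 vertices, giving width 2; this decomposition certifies tw(G) ≤ 2. On the other hand G contains the 3-clique {a, c, d}. A clique must lie in a single bag of any decomposition, so no decomposition can have width below 2. Therefore the treewidth is 2.

Treewidth 2.
One optimal decomposition is:
Bags: B1 = {a, b, c}  B2 = {a, c, d}  B3 = {a, c, e}
Tree: B1–B2, B1–B3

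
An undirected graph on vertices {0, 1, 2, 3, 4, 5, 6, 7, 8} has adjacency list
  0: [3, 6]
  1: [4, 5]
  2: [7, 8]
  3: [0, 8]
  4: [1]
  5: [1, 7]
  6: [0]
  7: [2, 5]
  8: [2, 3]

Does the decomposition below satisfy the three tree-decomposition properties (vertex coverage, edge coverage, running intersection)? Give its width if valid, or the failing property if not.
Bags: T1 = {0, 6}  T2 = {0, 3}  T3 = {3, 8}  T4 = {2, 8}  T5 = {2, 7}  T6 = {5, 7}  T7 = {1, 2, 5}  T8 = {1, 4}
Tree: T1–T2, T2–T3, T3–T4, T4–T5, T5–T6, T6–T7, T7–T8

No — bags containing vertex 2 are not connected in the tree.

A tree decomposition must satisfy three properties: every vertex lies in some bag; for every edge, both endpoints lie together in some bag; and for every vertex, the bags containing it form a connected subtree. Here bags containing vertex 2 are not connected in the tree, so the decomposition is invalid.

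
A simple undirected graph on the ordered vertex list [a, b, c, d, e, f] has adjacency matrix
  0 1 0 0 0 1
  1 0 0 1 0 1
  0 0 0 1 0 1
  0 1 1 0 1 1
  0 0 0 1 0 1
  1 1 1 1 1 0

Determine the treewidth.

A width-2 tree decomposition is:
Bags: B1 = {b, d, f}  B2 = {a, b, f}  B3 = {c, d, f}  B4 = {d, e, f}
Tree: B1–B2, B1–B3, B3–B4
Every bag has size at most 3, so the width is 3 − 1 = 2 and tw(G) ≤ 2. Conversely, {d, e, f} is a clique of size 3, and the vertices of any clique must share a bag in every tree decomposition; so some bag has ≥ 3 vertices and tw(G) ≥ 2. The upper and lower bounds meet at 2, so that is the treewidth.

2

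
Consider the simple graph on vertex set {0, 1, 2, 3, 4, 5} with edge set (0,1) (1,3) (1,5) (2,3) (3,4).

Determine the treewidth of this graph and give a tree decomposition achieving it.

The largest bag has 2 vertices, giving width 1; this decomposition certifies tw(G) ≤ 1. Any graph with an edge has treewidth ≥ 1, and G has the edge 1–3. Combining the bounds, tw(G) = 1.

Treewidth 1.
One optimal decomposition is:
Bags: B1 = {1, 3}  B2 = {1, 5}  B3 = {3, 4}  B4 = {2, 3}  B5 = {0, 1}
Tree: B1–B2, B1–B3, B3–B4, B1–B5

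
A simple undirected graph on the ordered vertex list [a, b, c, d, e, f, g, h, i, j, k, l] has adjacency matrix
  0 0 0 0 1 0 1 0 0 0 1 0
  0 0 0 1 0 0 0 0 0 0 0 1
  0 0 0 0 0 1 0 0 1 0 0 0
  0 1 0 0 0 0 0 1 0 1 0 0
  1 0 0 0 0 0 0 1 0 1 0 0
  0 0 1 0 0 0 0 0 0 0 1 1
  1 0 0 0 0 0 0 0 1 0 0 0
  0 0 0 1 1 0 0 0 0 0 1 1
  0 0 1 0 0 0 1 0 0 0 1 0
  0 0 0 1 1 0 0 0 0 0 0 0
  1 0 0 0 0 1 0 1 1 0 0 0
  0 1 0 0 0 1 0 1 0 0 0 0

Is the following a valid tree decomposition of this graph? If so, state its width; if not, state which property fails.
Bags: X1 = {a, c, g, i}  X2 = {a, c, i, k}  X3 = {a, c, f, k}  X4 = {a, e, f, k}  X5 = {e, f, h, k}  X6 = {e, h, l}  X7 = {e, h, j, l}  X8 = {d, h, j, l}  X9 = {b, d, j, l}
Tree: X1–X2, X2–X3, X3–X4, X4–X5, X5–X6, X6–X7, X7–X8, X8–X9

A tree decomposition must satisfy three properties: every vertex lies in some bag; for every edge, both endpoints lie together in some bag; and for every vertex, the bags containing it form a connected subtree. Here edge (f,l) lies in no bag, so the decomposition is invalid.

No — edge (f,l) lies in no bag.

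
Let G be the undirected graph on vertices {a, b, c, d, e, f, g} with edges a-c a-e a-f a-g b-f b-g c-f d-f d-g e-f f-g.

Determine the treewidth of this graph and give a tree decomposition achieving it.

Each bag holds 3 vertices, so the decomposition has width 2, which upper-bounds the treewidth. For the lower bound, the 3 vertices {d, f, g} are pairwise adjacent, and any tree decomposition puts a clique entirely inside one bag — forcing width ≥ 2. Hence tw(G) = 2 exactly.

Treewidth 2.
One optimal decomposition is:
Bags: B1 = {a, f, g}  B2 = {a, c, f}  B3 = {a, e, f}  B4 = {d, f, g}  B5 = {b, f, g}
Tree: B1–B2, B1–B3, B1–B4, B4–B5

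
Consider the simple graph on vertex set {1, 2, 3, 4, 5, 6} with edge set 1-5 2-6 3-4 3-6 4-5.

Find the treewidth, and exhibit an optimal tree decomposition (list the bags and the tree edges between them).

Treewidth 1.
One such decomposition:
Bags: B1 = {1, 5}  B2 = {4, 5}  B3 = {3, 4}  B4 = {3, 6}  B5 = {2, 6}
Tree: B1–B2, B2–B3, B3–B4, B4–B5

Each bag holds 2 vertices, so the decomposition has width 1, which upper-bounds the treewidth. G has an edge, so its treewidth is at least 1. Combining the bounds, tw(G) = 1.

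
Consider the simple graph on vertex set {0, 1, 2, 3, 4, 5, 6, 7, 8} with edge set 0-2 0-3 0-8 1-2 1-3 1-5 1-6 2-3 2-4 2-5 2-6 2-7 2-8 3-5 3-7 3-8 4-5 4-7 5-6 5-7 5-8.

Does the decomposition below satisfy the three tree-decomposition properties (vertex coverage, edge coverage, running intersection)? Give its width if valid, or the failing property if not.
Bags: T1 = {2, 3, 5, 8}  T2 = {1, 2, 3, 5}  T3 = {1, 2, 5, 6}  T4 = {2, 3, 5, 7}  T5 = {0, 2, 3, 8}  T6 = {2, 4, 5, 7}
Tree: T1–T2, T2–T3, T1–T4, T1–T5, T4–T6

Checking the three conditions: (i) the bags cover all of {0, 1, 2, 3, 4, 5, 6, 7, 8}; (ii) for each edge, some bag contains both endpoints; (iii) the bags containing any fixed vertex form a subtree. All hold, so the decomposition is valid with width 4 − 1 = 3.

Yes; width 3.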